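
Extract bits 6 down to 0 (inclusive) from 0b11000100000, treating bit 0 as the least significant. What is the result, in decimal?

32

v = 11000100000
Shift right by 0: 11000100000
Mask low 7 bits: 0100000 = 32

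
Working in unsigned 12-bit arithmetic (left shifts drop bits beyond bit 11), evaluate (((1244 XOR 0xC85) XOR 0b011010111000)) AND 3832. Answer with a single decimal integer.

3808

1244 = 010011011100
0xC85 = 110010000101
→ XOR → 100001011001 = 2137
0b011010111000 = 011010111000
→ XOR → 111011100001 = 3809
3832 = 111011111000
→ AND → 111011100000 = 3808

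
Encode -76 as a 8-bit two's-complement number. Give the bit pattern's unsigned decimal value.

180

76 in 8 bits: 01001100
Invert: 10110011
Add 1:  10110100 = 180
(Check: 2^8 - 76 = 256 - 76 = 180.)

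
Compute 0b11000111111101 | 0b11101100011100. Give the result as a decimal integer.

a = 11000111111101
b = 11101100011100
 OR → 11101111111101 = 15357

15357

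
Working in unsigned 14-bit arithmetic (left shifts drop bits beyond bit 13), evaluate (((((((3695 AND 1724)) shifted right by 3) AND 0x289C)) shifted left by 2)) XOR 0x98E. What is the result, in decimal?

2974

3695 = 00111001101111
1724 = 00011010111100
→ AND → 00011000101100 = 1580
→ shifted right by 3 → 00000011000101 = 197
0x289C = 10100010011100
→ AND → 00000010000100 = 132
→ shifted left by 2 (mod 2^14) → 00001000010000 = 528
0x98E = 00100110001110
→ XOR → 00101110011110 = 2974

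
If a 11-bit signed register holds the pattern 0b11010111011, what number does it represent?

pattern = 11010111011 (MSB is 1 ⇒ negative)
Invert: 00101000100, add 1 → 00101000101 = 325, so the value is -325.
(Equivalently: 1723 - 2^11 = 1723 - 2048 = -325.)

-325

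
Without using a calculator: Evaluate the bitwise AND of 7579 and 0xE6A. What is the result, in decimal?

3082

7579 = 1110110011011
0xE6A = 0111001101010
AND → 0110000001010 = 3082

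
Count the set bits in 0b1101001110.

6

n = 1101001110
Count the 1s: 1 + 1 + 1 + 1 + 1 + 1 = 6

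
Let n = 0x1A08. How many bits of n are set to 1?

0x1A08 = 1101000001000
Count the 1s: 1 + 1 + 1 + 1 = 4

4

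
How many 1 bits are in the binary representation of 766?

766 = 1011111110
Count the 1s: 1 + 1 + 1 + 1 + 1 + 1 + 1 + 1 = 8

8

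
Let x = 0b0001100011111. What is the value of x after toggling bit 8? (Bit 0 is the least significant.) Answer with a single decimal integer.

x = 0001100011111
bit 8 is currently 1; toggle it via x ^ (1 << 8) = x ^ 256
→ 0001000011111 = 543

543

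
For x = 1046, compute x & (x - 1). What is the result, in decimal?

1044

x = 10000010110 = 1046
x - 1 = 10000010101
AND   = 10000010100 = 1044
(x & (x - 1) clears the lowest set bit of x.)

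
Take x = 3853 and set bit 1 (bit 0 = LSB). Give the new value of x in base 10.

3855

x = 111100001101
bit 1 is currently 0; set it via x | (1 << 1) = x | 2
→ 111100001111 = 3855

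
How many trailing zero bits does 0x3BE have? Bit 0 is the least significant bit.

0x3BE = 1110111110
Trailing zeros: 1, so the lowest set bit is bit 1 (value 2).

1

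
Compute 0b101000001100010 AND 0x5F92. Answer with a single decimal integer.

a = 101000001100010
0x5F92 = 101111110010010
AND → 101000000000010 = 20482

20482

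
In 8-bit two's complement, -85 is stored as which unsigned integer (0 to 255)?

171

85 in 8 bits: 01010101
Invert: 10101010
Add 1:  10101011 = 171
(Check: 2^8 - 85 = 256 - 85 = 171.)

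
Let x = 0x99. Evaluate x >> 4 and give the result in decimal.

9

0x99 = 10011001
shift right by 4 → 00001001 = 9
(equivalently, floor(153 / 16))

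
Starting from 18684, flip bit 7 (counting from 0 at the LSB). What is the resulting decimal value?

18556

x = 0100100011111100
bit 7 is currently 1; toggle it via x ^ (1 << 7) = x ^ 128
→ 0100100001111100 = 18556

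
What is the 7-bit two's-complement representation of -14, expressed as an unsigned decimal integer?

114

14 in 7 bits: 0001110
Invert: 1110001
Add 1:  1110010 = 114
(Check: 2^7 - 14 = 128 - 14 = 114.)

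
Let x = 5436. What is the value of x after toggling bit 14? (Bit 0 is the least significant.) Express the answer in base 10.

x = 0001010100111100
bit 14 is currently 0; toggle it via x ^ (1 << 14) = x ^ 16384
→ 0101010100111100 = 21820

21820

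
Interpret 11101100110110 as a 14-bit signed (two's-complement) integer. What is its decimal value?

pattern = 11101100110110 (MSB is 1 ⇒ negative)
Invert: 00010011001001, add 1 → 00010011001010 = 1226, so the value is -1226.
(Equivalently: 15158 - 2^14 = 15158 - 16384 = -1226.)

-1226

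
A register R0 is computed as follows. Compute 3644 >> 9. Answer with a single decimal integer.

3644 = 111000111100
shift right by 9 → 000000000111 = 7
(equivalently, floor(3644 / 512))

7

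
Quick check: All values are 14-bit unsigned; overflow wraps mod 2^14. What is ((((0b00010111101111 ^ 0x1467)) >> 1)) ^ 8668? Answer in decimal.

0b00010111101111 = 00010111101111
0x1467 = 01010001100111
→ ^ → 01000110001000 = 4488
→ >> 1 → 00100011000100 = 2244
8668 = 10000111011100
→ ^ → 10100100011000 = 10520

10520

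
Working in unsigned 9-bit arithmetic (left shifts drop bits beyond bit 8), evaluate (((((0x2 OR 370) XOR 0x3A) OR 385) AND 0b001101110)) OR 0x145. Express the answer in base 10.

333

0x2 = 000000010
370 = 101110010
→ OR → 101110010 = 370
0x3A = 000111010
→ XOR → 101001000 = 328
385 = 110000001
→ OR → 111001001 = 457
0b001101110 = 001101110
→ AND → 001001000 = 72
0x145 = 101000101
→ OR → 101001101 = 333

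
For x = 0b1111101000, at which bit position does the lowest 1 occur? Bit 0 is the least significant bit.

0b1111101000 = 1111101000
Trailing zeros: 3, so the lowest set bit is bit 3 (value 8).

3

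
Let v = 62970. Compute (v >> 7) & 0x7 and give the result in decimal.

v = 1111010111111010
Shift right by 7: 111101011
Mask low 3 bits: 011 = 3

3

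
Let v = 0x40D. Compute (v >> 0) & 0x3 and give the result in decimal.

1

v = 10000001101
Shift right by 0: 10000001101
Mask low 2 bits: 01 = 1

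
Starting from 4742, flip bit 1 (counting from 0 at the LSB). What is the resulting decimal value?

4740

x = 1001010000110
bit 1 is currently 1; toggle it via x ^ (1 << 1) = x ^ 2
→ 1001010000100 = 4740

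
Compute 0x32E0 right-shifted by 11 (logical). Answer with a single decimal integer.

6

0x32E0 = 11001011100000
shift right by 11 → 00000000000110 = 6
(equivalently, floor(13024 / 2048))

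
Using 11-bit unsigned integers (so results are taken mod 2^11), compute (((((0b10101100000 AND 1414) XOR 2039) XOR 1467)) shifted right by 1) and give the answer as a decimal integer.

0b10101100000 = 10101100000
1414 = 10110000110
→ AND → 10100000000 = 1280
2039 = 11111110111
→ XOR → 01011110111 = 759
1467 = 10110111011
→ XOR → 11101001100 = 1868
→ shifted right by 1 → 01110100110 = 934

934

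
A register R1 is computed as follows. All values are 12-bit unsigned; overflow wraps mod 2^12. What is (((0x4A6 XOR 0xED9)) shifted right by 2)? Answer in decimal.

671

0x4A6 = 010010100110
0xED9 = 111011011001
→ XOR → 101001111111 = 2687
→ shifted right by 2 → 001010011111 = 671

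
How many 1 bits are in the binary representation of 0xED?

6

0xED = 11101101
Count the 1s: 1 + 1 + 1 + 1 + 1 + 1 = 6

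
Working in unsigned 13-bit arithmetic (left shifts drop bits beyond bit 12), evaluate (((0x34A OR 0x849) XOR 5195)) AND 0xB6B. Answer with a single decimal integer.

2816

0x34A = 0001101001010
0x849 = 0100001001001
→ OR → 0101101001011 = 2891
5195 = 1010001001011
→ XOR → 1111100000000 = 7936
0xB6B = 0101101101011
→ AND → 0101100000000 = 2816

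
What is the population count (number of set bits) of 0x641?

0x641 = 11001000001
Count the 1s: 1 + 1 + 1 + 1 = 4

4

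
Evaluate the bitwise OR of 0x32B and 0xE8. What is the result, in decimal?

0x32B = 1100101011
0xE8 = 0011101000
 OR → 1111101011 = 1003

1003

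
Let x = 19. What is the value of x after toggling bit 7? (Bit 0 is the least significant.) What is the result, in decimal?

147

x = 00010011
bit 7 is currently 0; toggle it via x ^ (1 << 7) = x ^ 128
→ 10010011 = 147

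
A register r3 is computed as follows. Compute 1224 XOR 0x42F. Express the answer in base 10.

1224 = 10011001000
0x42F = 10000101111
XOR → 00011100111 = 231

231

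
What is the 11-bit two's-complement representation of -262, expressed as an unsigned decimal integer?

1786

262 in 11 bits: 00100000110
Invert: 11011111001
Add 1:  11011111010 = 1786
(Check: 2^11 - 262 = 2048 - 262 = 1786.)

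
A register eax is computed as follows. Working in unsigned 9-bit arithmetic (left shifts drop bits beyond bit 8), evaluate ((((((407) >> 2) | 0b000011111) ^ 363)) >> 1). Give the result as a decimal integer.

407 = 110010111
→ >> 2 → 001100101 = 101
0b000011111 = 000011111
→ | → 001111111 = 127
363 = 101101011
→ ^ → 100010100 = 276
→ >> 1 → 010001010 = 138

138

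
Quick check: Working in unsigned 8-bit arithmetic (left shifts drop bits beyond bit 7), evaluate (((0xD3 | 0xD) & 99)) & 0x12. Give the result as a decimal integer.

2

0xD3 = 11010011
0xD = 00001101
→ | → 11011111 = 223
99 = 01100011
→ & → 01000011 = 67
0x12 = 00010010
→ & → 00000010 = 2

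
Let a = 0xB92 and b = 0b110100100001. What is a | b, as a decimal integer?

0xB92 = 101110010010
b = 110100100001
 OR → 111110110011 = 4019

4019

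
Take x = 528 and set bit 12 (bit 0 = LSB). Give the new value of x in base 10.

x = 0001000010000
bit 12 is currently 0; set it via x | (1 << 12) = x | 4096
→ 1001000010000 = 4624

4624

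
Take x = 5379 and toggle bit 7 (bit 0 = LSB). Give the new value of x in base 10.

5507

x = 01010100000011
bit 7 is currently 0; toggle it via x ^ (1 << 7) = x ^ 128
→ 01010110000011 = 5507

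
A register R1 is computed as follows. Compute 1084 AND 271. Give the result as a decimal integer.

12

1084 = 10000111100
271 = 00100001111
AND → 00000001100 = 12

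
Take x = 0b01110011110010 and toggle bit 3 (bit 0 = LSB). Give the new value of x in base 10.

7418

x = 01110011110010
bit 3 is currently 0; toggle it via x ^ (1 << 3) = x ^ 8
→ 01110011111010 = 7418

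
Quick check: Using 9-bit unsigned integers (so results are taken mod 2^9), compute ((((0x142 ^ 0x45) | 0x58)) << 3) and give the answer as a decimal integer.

0x142 = 101000010
0x45 = 001000101
→ ^ → 100000111 = 263
0x58 = 001011000
→ | → 101011111 = 351
→ << 3 (mod 2^9) → 011111000 = 248

248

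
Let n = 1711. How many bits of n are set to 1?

8

1711 = 11010101111
Count the 1s: 1 + 1 + 1 + 1 + 1 + 1 + 1 + 1 = 8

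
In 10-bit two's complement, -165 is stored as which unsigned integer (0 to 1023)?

165 in 10 bits: 0010100101
Invert: 1101011010
Add 1:  1101011011 = 859
(Check: 2^10 - 165 = 1024 - 165 = 859.)

859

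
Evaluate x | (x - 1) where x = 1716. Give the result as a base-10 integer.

x = 11010110100 = 1716
x - 1 = 11010110011
OR    = 11010110111 = 1719
(x | (x - 1) sets all bits below the lowest set bit.)

1719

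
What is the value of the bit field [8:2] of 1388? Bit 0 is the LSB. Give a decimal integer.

91

v = 010101101100
Shift right by 2: 0101011011
Mask low 7 bits: 1011011 = 91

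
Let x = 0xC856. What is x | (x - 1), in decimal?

51287

x = 1100100001010110 = 51286
x - 1 = 1100100001010101
OR    = 1100100001010111 = 51287
(x | (x - 1) sets all bits below the lowest set bit.)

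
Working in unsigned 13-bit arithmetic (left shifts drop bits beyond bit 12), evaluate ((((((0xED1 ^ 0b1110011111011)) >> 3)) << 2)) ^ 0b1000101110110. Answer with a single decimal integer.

0xED1 = 0111011010001
0b1110011111011 = 1110011111011
→ ^ → 1001000101010 = 4650
→ >> 3 → 0001001000101 = 581
→ << 2 (mod 2^13) → 0100100010100 = 2324
0b1000101110110 = 1000101110110
→ ^ → 1100001100010 = 6242

6242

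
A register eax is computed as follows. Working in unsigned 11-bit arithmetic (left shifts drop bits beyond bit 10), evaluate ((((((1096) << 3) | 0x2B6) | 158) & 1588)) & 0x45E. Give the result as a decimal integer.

1096 = 10001001000
→ << 3 (mod 2^11) → 01001000000 = 576
0x2B6 = 01010110110
→ | → 01011110110 = 758
158 = 00010011110
→ | → 01011111110 = 766
1588 = 11000110100
→ & → 01000110100 = 564
0x45E = 10001011110
→ & → 00000010100 = 20

20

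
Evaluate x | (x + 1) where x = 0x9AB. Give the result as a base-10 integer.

x = 100110101011 = 2475
x + 1 = 100110101100
OR    = 100110101111 = 2479
(x | (x + 1) sets the lowest cleared bit.)

2479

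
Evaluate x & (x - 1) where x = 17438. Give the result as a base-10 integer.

17436

x = 100010000011110 = 17438
x - 1 = 100010000011101
AND   = 100010000011100 = 17436
(x & (x - 1) clears the lowest set bit of x.)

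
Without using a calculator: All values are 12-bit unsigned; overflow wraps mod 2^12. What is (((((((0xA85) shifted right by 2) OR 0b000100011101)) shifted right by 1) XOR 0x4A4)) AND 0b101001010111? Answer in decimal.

0xA85 = 101010000101
→ shifted right by 2 → 001010100001 = 673
0b000100011101 = 000100011101
→ OR → 001110111101 = 957
→ shifted right by 1 → 000111011110 = 478
0x4A4 = 010010100100
→ XOR → 010101111010 = 1402
0b101001010111 = 101001010111
→ AND → 000001010010 = 82

82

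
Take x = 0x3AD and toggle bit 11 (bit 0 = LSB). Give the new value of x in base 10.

x = 001110101101
bit 11 is currently 0; toggle it via x ^ (1 << 11) = x ^ 2048
→ 101110101101 = 2989

2989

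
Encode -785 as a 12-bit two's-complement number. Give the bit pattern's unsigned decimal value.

785 in 12 bits: 001100010001
Invert: 110011101110
Add 1:  110011101111 = 3311
(Check: 2^12 - 785 = 4096 - 785 = 3311.)

3311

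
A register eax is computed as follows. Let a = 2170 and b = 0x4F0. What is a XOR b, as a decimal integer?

3210

2170 = 100001111010
0x4F0 = 010011110000
XOR → 110010001010 = 3210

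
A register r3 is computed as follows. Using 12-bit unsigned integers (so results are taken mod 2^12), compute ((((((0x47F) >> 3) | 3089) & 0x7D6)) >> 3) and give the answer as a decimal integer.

146

0x47F = 010001111111
→ >> 3 → 000010001111 = 143
3089 = 110000010001
→ | → 110010011111 = 3231
0x7D6 = 011111010110
→ & → 010010010110 = 1174
→ >> 3 → 000010010010 = 146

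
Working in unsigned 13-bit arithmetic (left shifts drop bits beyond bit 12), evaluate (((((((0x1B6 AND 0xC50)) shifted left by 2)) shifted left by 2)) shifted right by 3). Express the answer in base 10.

0x1B6 = 0000110110110
0xC50 = 0110001010000
→ AND → 0000000010000 = 16
→ shifted left by 2 (mod 2^13) → 0000001000000 = 64
→ shifted left by 2 (mod 2^13) → 0000100000000 = 256
→ shifted right by 3 → 0000000100000 = 32

32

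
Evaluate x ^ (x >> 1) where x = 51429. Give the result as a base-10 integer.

x = 1100100011100101 = 51429
x>>1 = 0110010001110010
XOR  = 1010110010010111 = 44183
(x ^ (x >> 1) gives the standard binary-reflected Gray code of x.)

44183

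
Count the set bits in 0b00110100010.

4

n = 110100010
Count the 1s: 1 + 1 + 1 + 1 = 4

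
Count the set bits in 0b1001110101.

n = 1001110101
Count the 1s: 1 + 1 + 1 + 1 + 1 + 1 = 6

6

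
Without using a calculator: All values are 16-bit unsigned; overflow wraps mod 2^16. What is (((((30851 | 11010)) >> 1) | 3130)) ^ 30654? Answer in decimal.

19013

30851 = 0111100010000011
11010 = 0010101100000010
→ | → 0111101110000011 = 31619
→ >> 1 → 0011110111000001 = 15809
3130 = 0000110000111010
→ | → 0011110111111011 = 15867
30654 = 0111011110111110
→ ^ → 0100101001000101 = 19013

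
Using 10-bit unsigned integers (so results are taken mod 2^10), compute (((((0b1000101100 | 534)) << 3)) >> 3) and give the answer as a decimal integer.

62

0b1000101100 = 1000101100
534 = 1000010110
→ | → 1000111110 = 574
→ << 3 (mod 2^10) → 0111110000 = 496
→ >> 3 → 0000111110 = 62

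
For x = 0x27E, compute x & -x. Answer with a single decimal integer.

2

x = 1001111110 = 638
-x (two's complement) = …0110000010
AND   = 0000000010 = 2
(x & -x isolates the lowest set bit of x.)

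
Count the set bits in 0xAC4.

0xAC4 = 101011000100
Count the 1s: 1 + 1 + 1 + 1 + 1 = 5

5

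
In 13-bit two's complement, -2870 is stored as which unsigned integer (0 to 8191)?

2870 in 13 bits: 0101100110110
Invert: 1010011001001
Add 1:  1010011001010 = 5322
(Check: 2^13 - 2870 = 8192 - 2870 = 5322.)

5322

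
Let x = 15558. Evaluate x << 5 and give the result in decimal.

15558 = 0000011110011000110
shift left by 5 → 1111001100011000000 = 497856
(equivalently, 15558 × 2^5 = 15558 × 32)

497856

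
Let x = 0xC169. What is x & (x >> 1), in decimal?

x = 1100000101101001 = 49513
x>>1 = 0110000010110100
AND  = 0100000000100000 = 16416
(x & (x >> 1) has a 1 wherever x has two consecutive 1 bits.)

16416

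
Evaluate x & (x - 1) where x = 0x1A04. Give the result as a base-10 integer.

6656

x = 1101000000100 = 6660
x - 1 = 1101000000011
AND   = 1101000000000 = 6656
(x & (x - 1) clears the lowest set bit of x.)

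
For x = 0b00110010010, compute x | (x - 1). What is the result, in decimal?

403

x = 110010010 = 402
x - 1 = 110010001
OR    = 110010011 = 403
(x | (x - 1) sets all bits below the lowest set bit.)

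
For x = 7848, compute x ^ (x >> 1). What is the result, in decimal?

4604

x = 1111010101000 = 7848
x>>1 = 0111101010100
XOR  = 1000111111100 = 4604
(x ^ (x >> 1) gives the standard binary-reflected Gray code of x.)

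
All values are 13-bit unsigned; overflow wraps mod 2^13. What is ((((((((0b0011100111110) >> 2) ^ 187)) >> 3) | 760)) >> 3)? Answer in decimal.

95

0b0011100111110 = 0011100111110
→ >> 2 → 0000111001111 = 463
187 = 0000010111011
→ ^ → 0000101110100 = 372
→ >> 3 → 0000000101110 = 46
760 = 0001011111000
→ | → 0001011111110 = 766
→ >> 3 → 0000001011111 = 95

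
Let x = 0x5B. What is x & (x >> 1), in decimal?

x = 1011011 = 91
x>>1 = 0101101
AND  = 0001001 = 9
(x & (x >> 1) has a 1 wherever x has two consecutive 1 bits.)

9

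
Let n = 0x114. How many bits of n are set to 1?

3

0x114 = 100010100
Count the 1s: 1 + 1 + 1 = 3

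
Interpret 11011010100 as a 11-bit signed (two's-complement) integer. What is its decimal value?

-300

pattern = 11011010100 (MSB is 1 ⇒ negative)
Invert: 00100101011, add 1 → 00100101100 = 300, so the value is -300.
(Equivalently: 1748 - 2^11 = 1748 - 2048 = -300.)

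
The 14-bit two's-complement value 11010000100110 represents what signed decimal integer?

-3034

pattern = 11010000100110 (MSB is 1 ⇒ negative)
Invert: 00101111011001, add 1 → 00101111011010 = 3034, so the value is -3034.
(Equivalently: 13350 - 2^14 = 13350 - 16384 = -3034.)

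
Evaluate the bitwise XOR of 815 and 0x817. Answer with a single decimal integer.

815 = 001100101111
0x817 = 100000010111
XOR → 101100111000 = 2872

2872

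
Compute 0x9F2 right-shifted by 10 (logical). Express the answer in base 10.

2

0x9F2 = 100111110010
shift right by 10 → 000000000010 = 2
(equivalently, floor(2546 / 1024))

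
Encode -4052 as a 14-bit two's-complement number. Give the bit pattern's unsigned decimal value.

4052 in 14 bits: 00111111010100
Invert: 11000000101011
Add 1:  11000000101100 = 12332
(Check: 2^14 - 4052 = 16384 - 4052 = 12332.)

12332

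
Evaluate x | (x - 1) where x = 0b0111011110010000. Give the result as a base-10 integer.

x = 111011110010000 = 30608
x - 1 = 111011110001111
OR    = 111011110011111 = 30623
(x | (x - 1) sets all bits below the lowest set bit.)

30623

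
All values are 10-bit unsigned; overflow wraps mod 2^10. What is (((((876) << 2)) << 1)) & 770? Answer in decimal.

876 = 1101101100
→ << 2 (mod 2^10) → 0110110000 = 432
→ << 1 (mod 2^10) → 1101100000 = 864
770 = 1100000010
→ & → 1100000000 = 768

768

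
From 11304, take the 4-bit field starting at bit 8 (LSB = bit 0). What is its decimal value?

v = 010110000101000
Shift right by 8: 0101100
Mask low 4 bits: 1100 = 12

12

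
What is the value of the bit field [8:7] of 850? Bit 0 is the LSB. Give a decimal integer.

v = 1101010010
Shift right by 7: 110
Mask low 2 bits: 10 = 2

2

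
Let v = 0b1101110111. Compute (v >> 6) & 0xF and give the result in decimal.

v = 1101110111
Shift right by 6: 1101
Mask low 4 bits: 1101 = 13

13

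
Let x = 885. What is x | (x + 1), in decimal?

887

x = 1101110101 = 885
x + 1 = 1101110110
OR    = 1101110111 = 887
(x | (x + 1) sets the lowest cleared bit.)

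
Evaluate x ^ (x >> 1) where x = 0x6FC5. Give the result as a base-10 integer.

22567

x = 110111111000101 = 28613
x>>1 = 011011111100010
XOR  = 101100000100111 = 22567
(x ^ (x >> 1) gives the standard binary-reflected Gray code of x.)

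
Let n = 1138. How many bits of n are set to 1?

5

1138 = 10001110010
Count the 1s: 1 + 1 + 1 + 1 + 1 = 5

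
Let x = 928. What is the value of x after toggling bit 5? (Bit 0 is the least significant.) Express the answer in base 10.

x = 1110100000
bit 5 is currently 1; toggle it via x ^ (1 << 5) = x ^ 32
→ 1110000000 = 896

896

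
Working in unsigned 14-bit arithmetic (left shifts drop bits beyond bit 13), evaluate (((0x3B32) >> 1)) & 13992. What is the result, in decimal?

5256

0x3B32 = 11101100110010
→ >> 1 → 01110110011001 = 7577
13992 = 11011010101000
→ & → 01010010001000 = 5256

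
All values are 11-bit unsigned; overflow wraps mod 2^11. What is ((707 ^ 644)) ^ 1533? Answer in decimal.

1466

707 = 01011000011
644 = 01010000100
→ ^ → 00001000111 = 71
1533 = 10111111101
→ ^ → 10110111010 = 1466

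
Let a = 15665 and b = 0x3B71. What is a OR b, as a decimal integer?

15665 = 11110100110001
0x3B71 = 11101101110001
 OR → 11111101110001 = 16241

16241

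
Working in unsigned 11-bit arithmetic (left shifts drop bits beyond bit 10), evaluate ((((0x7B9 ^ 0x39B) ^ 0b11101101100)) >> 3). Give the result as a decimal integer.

105

0x7B9 = 11110111001
0x39B = 01110011011
→ ^ → 10000100010 = 1058
0b11101101100 = 11101101100
→ ^ → 01101001110 = 846
→ >> 3 → 00001101001 = 105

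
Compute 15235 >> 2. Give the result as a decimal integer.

3808

15235 = 11101110000011
shift right by 2 → 00111011100000 = 3808
(equivalently, floor(15235 / 4))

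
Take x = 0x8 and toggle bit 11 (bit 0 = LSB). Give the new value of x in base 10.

x = 00000000001000
bit 11 is currently 0; toggle it via x ^ (1 << 11) = x ^ 2048
→ 00100000001000 = 2056

2056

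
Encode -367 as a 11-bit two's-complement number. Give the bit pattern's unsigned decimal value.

367 in 11 bits: 00101101111
Invert: 11010010000
Add 1:  11010010001 = 1681
(Check: 2^11 - 367 = 2048 - 367 = 1681.)

1681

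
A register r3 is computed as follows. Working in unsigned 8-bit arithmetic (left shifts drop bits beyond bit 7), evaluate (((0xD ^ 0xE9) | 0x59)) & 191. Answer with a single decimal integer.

189

0xD = 00001101
0xE9 = 11101001
→ ^ → 11100100 = 228
0x59 = 01011001
→ | → 11111101 = 253
191 = 10111111
→ & → 10111101 = 189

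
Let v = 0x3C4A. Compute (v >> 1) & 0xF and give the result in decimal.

v = 11110001001010
Shift right by 1: 1111000100101
Mask low 4 bits: 0101 = 5

5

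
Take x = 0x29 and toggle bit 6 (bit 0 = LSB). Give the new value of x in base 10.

105

x = 000101001
bit 6 is currently 0; toggle it via x ^ (1 << 6) = x ^ 64
→ 001101001 = 105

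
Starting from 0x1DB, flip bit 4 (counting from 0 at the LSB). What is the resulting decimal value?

459

x = 00111011011
bit 4 is currently 1; toggle it via x ^ (1 << 4) = x ^ 16
→ 00111001011 = 459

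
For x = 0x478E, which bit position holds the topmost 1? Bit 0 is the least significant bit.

14

0x478E = 100011110001110
The topmost 1 is at position 14 (since 2^14 = 16384 ≤ 18318 < 32768).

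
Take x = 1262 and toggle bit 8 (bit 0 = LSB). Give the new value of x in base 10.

1518

x = 10011101110
bit 8 is currently 0; toggle it via x ^ (1 << 8) = x ^ 256
→ 10111101110 = 1518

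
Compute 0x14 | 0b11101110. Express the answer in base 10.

254

0x14 = 00010100
b = 11101110
 OR → 11111110 = 254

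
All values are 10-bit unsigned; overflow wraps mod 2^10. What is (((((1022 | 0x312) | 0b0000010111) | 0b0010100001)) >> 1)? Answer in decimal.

1022 = 1111111110
0x312 = 1100010010
→ | → 1111111110 = 1022
0b0000010111 = 0000010111
→ | → 1111111111 = 1023
0b0010100001 = 0010100001
→ | → 1111111111 = 1023
→ >> 1 → 0111111111 = 511

511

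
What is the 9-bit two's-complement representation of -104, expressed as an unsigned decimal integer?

408

104 in 9 bits: 001101000
Invert: 110010111
Add 1:  110011000 = 408
(Check: 2^9 - 104 = 512 - 104 = 408.)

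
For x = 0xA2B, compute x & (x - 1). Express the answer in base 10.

2602

x = 101000101011 = 2603
x - 1 = 101000101010
AND   = 101000101010 = 2602
(x & (x - 1) clears the lowest set bit of x.)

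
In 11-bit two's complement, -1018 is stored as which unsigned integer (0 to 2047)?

1018 in 11 bits: 01111111010
Invert: 10000000101
Add 1:  10000000110 = 1030
(Check: 2^11 - 1018 = 2048 - 1018 = 1030.)

1030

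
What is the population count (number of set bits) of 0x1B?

4

0x1B = 11011
Count the 1s: 1 + 1 + 1 + 1 = 4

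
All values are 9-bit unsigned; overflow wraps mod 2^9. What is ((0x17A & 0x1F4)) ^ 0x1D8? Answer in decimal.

168

0x17A = 101111010
0x1F4 = 111110100
→ & → 101110000 = 368
0x1D8 = 111011000
→ ^ → 010101000 = 168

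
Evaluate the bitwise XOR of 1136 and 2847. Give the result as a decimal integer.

3951

1136 = 010001110000
2847 = 101100011111
XOR → 111101101111 = 3951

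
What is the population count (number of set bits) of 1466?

7

1466 = 10110111010
Count the 1s: 1 + 1 + 1 + 1 + 1 + 1 + 1 = 7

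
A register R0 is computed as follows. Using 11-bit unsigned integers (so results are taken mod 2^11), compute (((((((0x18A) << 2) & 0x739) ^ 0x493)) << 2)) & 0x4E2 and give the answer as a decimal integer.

224

0x18A = 00110001010
→ << 2 (mod 2^11) → 11000101000 = 1576
0x739 = 11100111001
→ & → 11000101000 = 1576
0x493 = 10010010011
→ ^ → 01010111011 = 699
→ << 2 (mod 2^11) → 01011101100 = 748
0x4E2 = 10011100010
→ & → 00011100000 = 224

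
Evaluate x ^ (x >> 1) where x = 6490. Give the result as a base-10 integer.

5623

x = 1100101011010 = 6490
x>>1 = 0110010101101
XOR  = 1010111110111 = 5623
(x ^ (x >> 1) gives the standard binary-reflected Gray code of x.)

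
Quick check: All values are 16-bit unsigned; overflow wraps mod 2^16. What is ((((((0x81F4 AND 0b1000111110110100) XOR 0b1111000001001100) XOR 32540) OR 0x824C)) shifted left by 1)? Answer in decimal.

7640

0x81F4 = 1000000111110100
0b1000111110110100 = 1000111110110100
→ AND → 1000000110110100 = 33204
0b1111000001001100 = 1111000001001100
→ XOR → 0111000111111000 = 29176
32540 = 0111111100011100
→ XOR → 0000111011100100 = 3812
0x824C = 1000001001001100
→ OR → 1000111011101100 = 36588
→ shifted left by 1 (mod 2^16) → 0001110111011000 = 7640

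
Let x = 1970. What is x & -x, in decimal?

2

x = 11110110010 = 1970
-x (two's complement) = …00001001110
AND   = 00000000010 = 2
(x & -x isolates the lowest set bit of x.)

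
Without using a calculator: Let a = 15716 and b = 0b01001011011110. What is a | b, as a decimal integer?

15716 = 11110101100100
b = 01001011011110
 OR → 11111111111110 = 16382

16382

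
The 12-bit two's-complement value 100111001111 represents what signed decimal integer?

pattern = 100111001111 (MSB is 1 ⇒ negative)
Invert: 011000110000, add 1 → 011000110001 = 1585, so the value is -1585.
(Equivalently: 2511 - 2^12 = 2511 - 4096 = -1585.)

-1585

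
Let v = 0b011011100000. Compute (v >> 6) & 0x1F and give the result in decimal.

27

v = 011011100000
Shift right by 6: 011011
Mask low 5 bits: 11011 = 27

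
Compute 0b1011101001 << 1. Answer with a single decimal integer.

1490

x = 01011101001
shift left by 1 → 10111010010 = 1490
(equivalently, 745 × 2^1 = 745 × 2)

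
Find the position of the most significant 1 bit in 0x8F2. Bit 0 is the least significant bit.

0x8F2 = 100011110010
The topmost 1 is at position 11 (since 2^11 = 2048 ≤ 2290 < 4096).

11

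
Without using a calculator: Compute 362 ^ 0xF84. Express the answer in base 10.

362 = 000101101010
0xF84 = 111110000100
XOR → 111011101110 = 3822

3822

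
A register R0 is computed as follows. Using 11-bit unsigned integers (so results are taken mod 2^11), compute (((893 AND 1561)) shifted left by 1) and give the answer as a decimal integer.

1074

893 = 01101111101
1561 = 11000011001
→ AND → 01000011001 = 537
→ shifted left by 1 (mod 2^11) → 10000110010 = 1074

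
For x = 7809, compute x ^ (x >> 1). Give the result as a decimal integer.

x = 1111010000001 = 7809
x>>1 = 0111101000000
XOR  = 1000111000001 = 4545
(x ^ (x >> 1) gives the standard binary-reflected Gray code of x.)

4545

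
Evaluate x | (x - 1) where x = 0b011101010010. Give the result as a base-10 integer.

x = 11101010010 = 1874
x - 1 = 11101010001
OR    = 11101010011 = 1875
(x | (x - 1) sets all bits below the lowest set bit.)

1875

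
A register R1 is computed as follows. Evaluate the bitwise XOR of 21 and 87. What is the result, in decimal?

21 = 0010101
87 = 1010111
XOR → 1000010 = 66

66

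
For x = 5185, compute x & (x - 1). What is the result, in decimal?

x = 1010001000001 = 5185
x - 1 = 1010001000000
AND   = 1010001000000 = 5184
(x & (x - 1) clears the lowest set bit of x.)

5184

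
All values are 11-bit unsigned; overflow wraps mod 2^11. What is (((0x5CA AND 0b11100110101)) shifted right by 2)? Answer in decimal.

320

0x5CA = 10111001010
0b11100110101 = 11100110101
→ AND → 10100000000 = 1280
→ shifted right by 2 → 00101000000 = 320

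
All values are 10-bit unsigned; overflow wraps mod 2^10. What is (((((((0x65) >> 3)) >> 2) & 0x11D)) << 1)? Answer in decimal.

2

0x65 = 0001100101
→ >> 3 → 0000001100 = 12
→ >> 2 → 0000000011 = 3
0x11D = 0100011101
→ & → 0000000001 = 1
→ << 1 (mod 2^10) → 0000000010 = 2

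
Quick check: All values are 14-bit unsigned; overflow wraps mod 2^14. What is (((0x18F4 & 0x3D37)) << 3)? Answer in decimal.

0x18F4 = 01100011110100
0x3D37 = 11110100110111
→ & → 01100000110100 = 6196
→ << 3 (mod 2^14) → 00000110100000 = 416

416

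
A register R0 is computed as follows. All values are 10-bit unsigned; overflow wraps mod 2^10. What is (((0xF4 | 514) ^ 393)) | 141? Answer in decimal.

1023

0xF4 = 0011110100
514 = 1000000010
→ | → 1011110110 = 758
393 = 0110001001
→ ^ → 1101111111 = 895
141 = 0010001101
→ | → 1111111111 = 1023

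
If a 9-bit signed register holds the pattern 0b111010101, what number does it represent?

pattern = 111010101 (MSB is 1 ⇒ negative)
Invert: 000101010, add 1 → 000101011 = 43, so the value is -43.
(Equivalently: 469 - 2^9 = 469 - 512 = -43.)

-43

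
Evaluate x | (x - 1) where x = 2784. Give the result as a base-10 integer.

2815

x = 101011100000 = 2784
x - 1 = 101011011111
OR    = 101011111111 = 2815
(x | (x - 1) sets all bits below the lowest set bit.)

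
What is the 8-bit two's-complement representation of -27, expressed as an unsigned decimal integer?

27 in 8 bits: 00011011
Invert: 11100100
Add 1:  11100101 = 229
(Check: 2^8 - 27 = 256 - 27 = 229.)

229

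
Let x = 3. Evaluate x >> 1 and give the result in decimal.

3 = 11
shift right by 1 → 01 = 1
(equivalently, floor(3 / 2))

1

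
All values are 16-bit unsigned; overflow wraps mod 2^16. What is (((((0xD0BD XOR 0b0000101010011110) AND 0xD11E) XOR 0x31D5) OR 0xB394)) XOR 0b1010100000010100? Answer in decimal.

0xD0BD = 1101000010111101
0b0000101010011110 = 0000101010011110
→ XOR → 1101101000100011 = 55843
0xD11E = 1101000100011110
→ AND → 1101000000000010 = 53250
0x31D5 = 0011000111010101
→ XOR → 1110000111010111 = 57815
0xB394 = 1011001110010100
→ OR → 1111001111010111 = 62423
0b1010100000010100 = 1010100000010100
→ XOR → 0101101111000011 = 23491

23491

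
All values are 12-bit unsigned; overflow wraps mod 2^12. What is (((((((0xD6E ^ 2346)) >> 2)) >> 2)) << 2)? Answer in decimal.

272

0xD6E = 110101101110
2346 = 100100101010
→ ^ → 010001000100 = 1092
→ >> 2 → 000100010001 = 273
→ >> 2 → 000001000100 = 68
→ << 2 (mod 2^12) → 000100010000 = 272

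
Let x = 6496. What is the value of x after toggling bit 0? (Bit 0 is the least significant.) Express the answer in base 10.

6497

x = 1100101100000
bit 0 is currently 0; toggle it via x ^ (1 << 0) = x ^ 1
→ 1100101100001 = 6497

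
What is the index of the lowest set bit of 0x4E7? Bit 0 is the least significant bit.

0

0x4E7 = 10011100111
Trailing zeros: 0, so the lowest set bit is bit 0 (value 1).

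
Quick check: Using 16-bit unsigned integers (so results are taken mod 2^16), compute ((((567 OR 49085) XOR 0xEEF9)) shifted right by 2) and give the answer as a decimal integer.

567 = 0000001000110111
49085 = 1011111110111101
→ OR → 1011111110111111 = 49087
0xEEF9 = 1110111011111001
→ XOR → 0101000101000110 = 20806
→ shifted right by 2 → 0001010001010001 = 5201

5201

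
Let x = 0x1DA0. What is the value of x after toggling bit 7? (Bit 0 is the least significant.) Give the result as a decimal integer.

x = 01110110100000
bit 7 is currently 1; toggle it via x ^ (1 << 7) = x ^ 128
→ 01110100100000 = 7456

7456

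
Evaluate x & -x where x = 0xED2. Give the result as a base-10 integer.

2

x = 111011010010 = 3794
-x (two's complement) = …000100101110
AND   = 000000000010 = 2
(x & -x isolates the lowest set bit of x.)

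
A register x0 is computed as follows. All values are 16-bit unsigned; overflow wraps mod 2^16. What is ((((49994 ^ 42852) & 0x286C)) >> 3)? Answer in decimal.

1029

49994 = 1100001101001010
42852 = 1010011101100100
→ ^ → 0110010000101110 = 25646
0x286C = 0010100001101100
→ & → 0010000000101100 = 8236
→ >> 3 → 0000010000000101 = 1029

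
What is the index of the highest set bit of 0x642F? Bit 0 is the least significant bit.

14

0x642F = 110010000101111
The topmost 1 is at position 14 (since 2^14 = 16384 ≤ 25647 < 32768).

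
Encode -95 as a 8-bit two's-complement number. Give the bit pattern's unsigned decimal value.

161

95 in 8 bits: 01011111
Invert: 10100000
Add 1:  10100001 = 161
(Check: 2^8 - 95 = 256 - 95 = 161.)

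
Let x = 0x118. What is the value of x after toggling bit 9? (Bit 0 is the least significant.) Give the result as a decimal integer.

792

x = 0100011000
bit 9 is currently 0; toggle it via x ^ (1 << 9) = x ^ 512
→ 1100011000 = 792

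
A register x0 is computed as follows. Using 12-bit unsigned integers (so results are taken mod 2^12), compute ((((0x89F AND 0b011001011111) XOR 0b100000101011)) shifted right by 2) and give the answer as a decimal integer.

0x89F = 100010011111
0b011001011111 = 011001011111
→ AND → 000000011111 = 31
0b100000101011 = 100000101011
→ XOR → 100000110100 = 2100
→ shifted right by 2 → 001000001101 = 525

525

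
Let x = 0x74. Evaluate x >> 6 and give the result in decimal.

0x74 = 1110100
shift right by 6 → 0000001 = 1
(equivalently, floor(116 / 64))

1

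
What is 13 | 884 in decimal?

13 = 0000001101
884 = 1101110100
 OR → 1101111101 = 893

893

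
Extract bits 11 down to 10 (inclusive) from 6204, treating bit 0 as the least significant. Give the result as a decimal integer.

v = 1100000111100
Shift right by 10: 110
Mask low 2 bits: 10 = 2

2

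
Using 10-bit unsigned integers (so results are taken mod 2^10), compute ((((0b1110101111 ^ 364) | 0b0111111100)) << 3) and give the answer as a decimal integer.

0b1110101111 = 1110101111
364 = 0101101100
→ ^ → 1011000011 = 707
0b0111111100 = 0111111100
→ | → 1111111111 = 1023
→ << 3 (mod 2^10) → 1111111000 = 1016

1016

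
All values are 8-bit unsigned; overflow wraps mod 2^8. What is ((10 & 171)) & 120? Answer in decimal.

8

10 = 00001010
171 = 10101011
→ & → 00001010 = 10
120 = 01111000
→ & → 00001000 = 8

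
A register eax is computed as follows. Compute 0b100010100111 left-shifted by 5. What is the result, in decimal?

x = 00000100010100111
shift left by 5 → 10001010011100000 = 70880
(equivalently, 2215 × 2^5 = 2215 × 32)

70880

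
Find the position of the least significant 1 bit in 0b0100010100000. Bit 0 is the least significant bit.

5

0b0100010100000 = 100010100000
Trailing zeros: 5, so the lowest set bit is bit 5 (value 32).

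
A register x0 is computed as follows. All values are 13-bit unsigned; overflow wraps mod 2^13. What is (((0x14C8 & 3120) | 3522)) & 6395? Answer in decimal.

2242

0x14C8 = 1010011001000
3120 = 0110000110000
→ & → 0010000000000 = 1024
3522 = 0110111000010
→ | → 0110111000010 = 3522
6395 = 1100011111011
→ & → 0100011000010 = 2242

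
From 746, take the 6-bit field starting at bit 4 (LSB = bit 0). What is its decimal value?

v = 01011101010
Shift right by 4: 0101110
Mask low 6 bits: 101110 = 46

46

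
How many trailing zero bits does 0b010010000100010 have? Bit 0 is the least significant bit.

0b010010000100010 = 10010000100010
Trailing zeros: 1, so the lowest set bit is bit 1 (value 2).

1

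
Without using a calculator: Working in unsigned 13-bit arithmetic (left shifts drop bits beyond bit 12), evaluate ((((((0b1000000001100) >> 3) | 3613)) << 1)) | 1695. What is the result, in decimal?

0b1000000001100 = 1000000001100
→ >> 3 → 0001000000001 = 513
3613 = 0111000011101
→ | → 0111000011101 = 3613
→ << 1 (mod 2^13) → 1110000111010 = 7226
1695 = 0011010011111
→ | → 1111010111111 = 7871

7871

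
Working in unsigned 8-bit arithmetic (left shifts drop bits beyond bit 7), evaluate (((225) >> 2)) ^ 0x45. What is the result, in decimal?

225 = 11100001
→ >> 2 → 00111000 = 56
0x45 = 01000101
→ ^ → 01111101 = 125

125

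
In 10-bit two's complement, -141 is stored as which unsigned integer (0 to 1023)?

883

141 in 10 bits: 0010001101
Invert: 1101110010
Add 1:  1101110011 = 883
(Check: 2^10 - 141 = 1024 - 141 = 883.)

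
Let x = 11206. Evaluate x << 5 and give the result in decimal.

11206 = 0000010101111000110
shift left by 5 → 1010111100011000000 = 358592
(equivalently, 11206 × 2^5 = 11206 × 32)

358592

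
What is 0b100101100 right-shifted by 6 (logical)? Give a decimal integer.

4

x = 100101100
shift right by 6 → 000000100 = 4
(equivalently, floor(300 / 64))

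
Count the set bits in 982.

982 = 1111010110
Count the 1s: 1 + 1 + 1 + 1 + 1 + 1 + 1 = 7

7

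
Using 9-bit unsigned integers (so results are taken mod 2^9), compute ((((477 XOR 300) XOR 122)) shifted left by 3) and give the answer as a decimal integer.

477 = 111011101
300 = 100101100
→ XOR → 011110001 = 241
122 = 001111010
→ XOR → 010001011 = 139
→ shifted left by 3 (mod 2^9) → 001011000 = 88

88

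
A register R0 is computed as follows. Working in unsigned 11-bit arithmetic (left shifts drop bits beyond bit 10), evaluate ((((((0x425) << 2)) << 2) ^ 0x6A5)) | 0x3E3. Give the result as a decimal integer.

0x425 = 10000100101
→ << 2 (mod 2^11) → 00010010100 = 148
→ << 2 (mod 2^11) → 01001010000 = 592
0x6A5 = 11010100101
→ ^ → 10011110101 = 1269
0x3E3 = 01111100011
→ | → 11111110111 = 2039

2039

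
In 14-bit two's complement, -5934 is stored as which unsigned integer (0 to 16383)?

10450

5934 in 14 bits: 01011100101110
Invert: 10100011010001
Add 1:  10100011010010 = 10450
(Check: 2^14 - 5934 = 16384 - 5934 = 10450.)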